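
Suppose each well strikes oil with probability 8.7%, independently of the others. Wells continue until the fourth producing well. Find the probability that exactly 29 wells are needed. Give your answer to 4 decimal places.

0.0193

Y = trial on which the fourth success occurs; negative binomial, r=4, p=0.087.
P(Y=29) = C(28,3) · p^4 · (1−p)^25
= 3276 · 5.729e-05 · 0.10275 = 0.019284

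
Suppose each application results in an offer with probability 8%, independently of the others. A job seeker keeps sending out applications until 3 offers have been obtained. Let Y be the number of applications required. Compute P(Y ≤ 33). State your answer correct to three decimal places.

Finishing within 33 applications ⇔ at least 3 successes in the first 33. With X ~ Binomial(33, 0.08), P(Y ≤ 33) = 1 − P(X ≤ 2).
  k=0: C(33,0)·0.08^0·0.92^33 = 0.06383
  k=1: C(33,1)·0.08^1·0.92^32 = 0.18315
  k=2: C(33,2)·0.08^2·0.92^31 = 0.25482
1 − 0.50180 = 0.49820

0.498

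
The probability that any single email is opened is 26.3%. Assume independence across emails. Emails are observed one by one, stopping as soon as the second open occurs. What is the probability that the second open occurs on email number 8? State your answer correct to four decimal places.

0.0776

Y = trial on which the second success occurs; negative binomial, r=2, p=0.263.
P(Y=8) = C(7,1) · p^2 · (1−p)^6
= 7 · 0.069169 · 0.16025 = 0.077592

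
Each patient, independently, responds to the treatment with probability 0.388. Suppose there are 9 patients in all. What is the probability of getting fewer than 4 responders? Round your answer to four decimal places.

0.5128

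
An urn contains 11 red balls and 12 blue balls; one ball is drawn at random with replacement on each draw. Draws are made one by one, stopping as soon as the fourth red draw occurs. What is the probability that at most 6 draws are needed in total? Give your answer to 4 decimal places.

Finishing within 6 draws ⇔ at least 4 successes in the first 6. With X ~ Binomial(6, 0.478261), P(Y ≤ 6) = 1 − P(X ≤ 3).
  k=0: C(6,0)·0.478261^0·0.521739^6 = 0.020171
  k=1: C(6,1)·0.478261^1·0.521739^5 = 0.110939
  k=2: C(6,2)·0.478261^2·0.521739^4 = 0.254235
  k=3: C(6,3)·0.478261^3·0.521739^3 = 0.310731
1 − 0.696075 = 0.303925

0.3039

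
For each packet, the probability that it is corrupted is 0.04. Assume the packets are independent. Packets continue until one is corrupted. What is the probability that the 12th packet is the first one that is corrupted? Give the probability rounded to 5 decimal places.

Geometric (trials to first success), p = 0.04.
P(Y = 12) = (1−p)^11 · p = 0.63824 · 0.04 = 0.0255296

0.02553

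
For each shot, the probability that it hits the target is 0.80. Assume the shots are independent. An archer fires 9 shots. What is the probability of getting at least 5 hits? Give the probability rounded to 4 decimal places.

X ~ Binomial(9, 0.80); P(X ≥ 5) = Σ C(9,k) p^k (1−p)^(9−k) over k:
  k=5: C(9,5)·0.80^5·0.20^4 = 0.066060
  k=6: C(9,6)·0.80^6·0.20^3 = 0.176161
  k=7: C(9,7)·0.80^7·0.20^2 = 0.301990
  k=8: C(9,8)·0.80^8·0.20^1 = 0.301990
  k=9: C(9,9)·0.80^9·0.20^0 = 0.134218
Total = 0.980419

0.9804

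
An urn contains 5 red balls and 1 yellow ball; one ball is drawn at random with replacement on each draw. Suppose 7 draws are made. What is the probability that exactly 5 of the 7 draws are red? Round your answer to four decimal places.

X ~ Binomial(n=7, p=0.833333).
P(X=5) = C(7,5) · p^5 · (1−p)^2
= 21 · 0.40188 · 0.027778 = 0.234429

0.2344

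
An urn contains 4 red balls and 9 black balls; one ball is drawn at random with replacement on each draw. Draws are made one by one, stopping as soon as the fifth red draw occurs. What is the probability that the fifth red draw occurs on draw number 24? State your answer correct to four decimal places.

0.0226

Y = trial on which the fifth success occurs; negative binomial, r=5, p=0.307692.
P(Y=24) = C(23,4) · p^5 · (1−p)^19
= 8855 · 0.0027579 · 0.00092403 = 0.022566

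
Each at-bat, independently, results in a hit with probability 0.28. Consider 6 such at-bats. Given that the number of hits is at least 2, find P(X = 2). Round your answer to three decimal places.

X ~ Binomial(6, 0.28). Want P(X=2 | X≥2) = P(X=2) / P(X≥2).
P(X=2) = C(6,2)·0.28^2·0.72^4 = 0.31604
P(X≥2) = 1 − 0.13931 − 0.32507 = 0.53562
Ratio = 0.31604 / 0.53562 = 0.59004

0.590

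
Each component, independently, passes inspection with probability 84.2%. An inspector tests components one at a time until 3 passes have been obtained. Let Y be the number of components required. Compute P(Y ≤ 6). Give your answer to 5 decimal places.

0.99286

Finishing within 6 components ⇔ at least 3 successes in the first 6. With X ~ Binomial(6, 0.842), P(Y ≤ 6) = 1 − P(X ≤ 2).
  k=0: C(6,0)·0.842^0·0.158^6 = 0.0000156
  k=1: C(6,1)·0.842^1·0.158^5 = 0.0004974
  k=2: C(6,2)·0.842^2·0.158^4 = 0.0066274
1 − 0.0071404 = 0.9928596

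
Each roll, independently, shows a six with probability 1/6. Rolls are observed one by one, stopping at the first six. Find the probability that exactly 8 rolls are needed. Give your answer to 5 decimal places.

Geometric (trials to first success), p = 0.166667.
P(Y = 8) = (1−p)^7 · p = 0.27908 · 0.166667 = 0.0465136

0.04651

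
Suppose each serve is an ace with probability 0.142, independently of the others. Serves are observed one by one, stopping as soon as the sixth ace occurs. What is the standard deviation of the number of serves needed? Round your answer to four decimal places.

15.9783

Y = total serves until the sixth success; negative binomial with r=6, p=0.142.
SD(Y) = √[r(1−p)/p²] = √(255.306487) = 15.978313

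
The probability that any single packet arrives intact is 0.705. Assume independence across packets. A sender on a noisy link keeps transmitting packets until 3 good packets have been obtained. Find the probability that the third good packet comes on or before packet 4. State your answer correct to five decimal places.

Finishing within 4 packets ⇔ at least 3 successes in the first 4. With X ~ Binomial(4, 0.705), P(Y ≤ 4) = 1 − P(X ≤ 2).
  k=0: C(4,0)·0.705^0·0.295^4 = 0.0075734
  k=1: C(4,1)·0.705^1·0.295^3 = 0.0723961
  k=2: C(4,2)·0.705^2·0.295^2 = 0.2595216
1 − 0.3394911 = 0.6605089

0.66051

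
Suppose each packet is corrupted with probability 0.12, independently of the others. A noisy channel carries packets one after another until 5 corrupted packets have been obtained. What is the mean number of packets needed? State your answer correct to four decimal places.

Y = total packets until the fifth success; negative binomial with r=5, p=0.12.
E[Y] = r / p = 5 / 0.12 = 41.666667

41.6667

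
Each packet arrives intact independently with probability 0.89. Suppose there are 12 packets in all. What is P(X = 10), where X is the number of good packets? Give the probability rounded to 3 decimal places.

X ~ Binomial(n=12, p=0.89).
P(X=10) = C(12,10) · p^10 · (1−p)^2
= 66 · 0.31182 · 0.0121 = 0.24902

0.249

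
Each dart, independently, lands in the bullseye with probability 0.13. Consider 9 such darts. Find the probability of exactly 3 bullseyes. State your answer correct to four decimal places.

0.0800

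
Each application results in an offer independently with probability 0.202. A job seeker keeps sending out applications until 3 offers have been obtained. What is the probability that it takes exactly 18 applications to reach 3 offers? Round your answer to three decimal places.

Y = trial on which the third success occurs; negative binomial, r=3, p=0.202.
P(Y=18) = C(17,2) · p^3 · (1−p)^15
= 136 · 0.0082424 · 0.033888 = 0.03799

0.038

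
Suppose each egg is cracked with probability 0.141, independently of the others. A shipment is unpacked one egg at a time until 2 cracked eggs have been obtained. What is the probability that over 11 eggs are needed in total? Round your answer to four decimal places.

Needing more than 11 eggs ⇔ fewer than 2 successes in the first 11. With X ~ Binomial(11, 0.141), P(Y > 11) = P(X ≤ 1).
  k=0: C(11,0)·0.141^0·0.859^11 = 0.187899
  k=1: C(11,1)·0.141^1·0.859^10 = 0.339268
P(X ≤ 1) = 0.527168

0.5272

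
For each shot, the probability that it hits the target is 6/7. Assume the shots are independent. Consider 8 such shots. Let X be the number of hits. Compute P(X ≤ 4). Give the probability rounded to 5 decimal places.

0.01802

X ~ Binomial(8, 0.857143); P(X ≤ 4) = Σ C(8,k) p^k (1−p)^(8−k) over k:
  k=0: C(8,0)·0.857143^0·0.142857^8 = 0.0000002
  k=1: C(8,1)·0.857143^1·0.142857^7 = 0.0000083
  k=2: C(8,2)·0.857143^2·0.142857^6 = 0.0001749
  k=3: C(8,3)·0.857143^3·0.142857^5 = 0.0020983
  k=4: C(8,4)·0.857143^4·0.142857^4 = 0.0157369
Total = 0.0180185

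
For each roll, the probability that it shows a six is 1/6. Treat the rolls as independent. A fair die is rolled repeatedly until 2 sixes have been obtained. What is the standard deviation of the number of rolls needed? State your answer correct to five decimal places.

Y = total rolls until the second success; negative binomial with r=2, p=0.166667.
SD(Y) = √[r(1−p)/p²] = √(60.0000000) = 7.7459667

7.74597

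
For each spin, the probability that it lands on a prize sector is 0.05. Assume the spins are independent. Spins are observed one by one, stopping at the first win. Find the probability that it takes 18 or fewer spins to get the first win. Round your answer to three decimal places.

0.603

Y = number of spins to the first success; geometric, p = 0.05.
P(Y ≤ 18) = 1 − (1−p)^18 = 1 − 0.39721 = 0.60279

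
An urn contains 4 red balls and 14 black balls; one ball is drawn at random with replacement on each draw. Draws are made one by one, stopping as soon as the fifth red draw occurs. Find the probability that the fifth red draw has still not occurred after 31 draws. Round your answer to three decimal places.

Needing more than 31 draws ⇔ fewer than 5 successes in the first 31. With X ~ Binomial(31, 0.222222), P(Y > 31) = P(X ≤ 4).
  k=0: C(31,0)·0.222222^0·0.777778^31 = 0.00041
  k=1: C(31,1)·0.222222^1·0.777778^30 = 0.00366
  k=2: C(31,2)·0.222222^2·0.777778^29 = 0.01570
  k=3: C(31,3)·0.222222^3·0.777778^28 = 0.04336
  k=4: C(31,4)·0.222222^4·0.777778^27 = 0.08671
P(X ≤ 4) = 0.14984

0.150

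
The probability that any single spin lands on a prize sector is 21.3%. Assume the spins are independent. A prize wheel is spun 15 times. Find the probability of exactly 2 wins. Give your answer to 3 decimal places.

0.212

X ~ Binomial(n=15, p=0.213).
P(X=2) = C(15,2) · p^2 · (1−p)^13
= 105 · 0.045369 · 0.04443 = 0.21165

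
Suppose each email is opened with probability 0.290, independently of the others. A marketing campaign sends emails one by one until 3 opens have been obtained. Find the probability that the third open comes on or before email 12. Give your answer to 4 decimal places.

Finishing within 12 emails ⇔ at least 3 successes in the first 12. With X ~ Binomial(12, 0.29), P(Y ≤ 12) = 1 − P(X ≤ 2).
  k=0: C(12,0)·0.29^0·0.71^12 = 0.016410
  k=1: C(12,1)·0.29^1·0.71^11 = 0.080431
  k=2: C(12,2)·0.29^2·0.71^10 = 0.180686
1 − 0.277526 = 0.722474

0.7225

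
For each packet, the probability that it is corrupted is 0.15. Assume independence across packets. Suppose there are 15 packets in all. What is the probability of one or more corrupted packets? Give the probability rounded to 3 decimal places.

0.913

P(at least one) = 1 − P(none) = 1 − (1 − 0.15)^15
= 1 − 0.08735 = 0.91265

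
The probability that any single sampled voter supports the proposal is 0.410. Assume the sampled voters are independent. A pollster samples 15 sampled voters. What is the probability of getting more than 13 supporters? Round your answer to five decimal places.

0.00004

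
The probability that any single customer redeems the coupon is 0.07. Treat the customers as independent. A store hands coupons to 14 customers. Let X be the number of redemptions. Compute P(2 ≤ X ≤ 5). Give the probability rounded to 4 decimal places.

0.2562

X ~ Binomial(14, 0.07); P(2 ≤ X ≤ 5) = Σ C(14,k) p^k (1−p)^(14−k) over k:
  k=2: C(14,2)·0.07^2·0.93^12 = 0.186652
  k=3: C(14,3)·0.07^3·0.93^11 = 0.056196
  k=4: C(14,4)·0.07^4·0.93^10 = 0.011632
  k=5: C(14,5)·0.07^5·0.93^9 = 0.001751
Total = 0.256232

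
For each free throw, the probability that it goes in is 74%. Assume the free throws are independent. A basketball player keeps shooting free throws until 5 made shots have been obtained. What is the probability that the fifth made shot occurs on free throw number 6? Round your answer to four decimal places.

Y = trial on which the fifth success occurs; negative binomial, r=5, p=0.74.
P(Y=6) = C(5,4) · p^5 · (1−p)^1
= 5 · 0.2219 · 0.26 = 0.288471

0.2885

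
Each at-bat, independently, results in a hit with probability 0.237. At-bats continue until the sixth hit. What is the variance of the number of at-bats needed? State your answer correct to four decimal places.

Y = total at-bats until the sixth success; negative binomial with r=6, p=0.237.
Var(Y) = r(1−p)/p² = 6·0.763 / 0.237² = 81.504032

81.5040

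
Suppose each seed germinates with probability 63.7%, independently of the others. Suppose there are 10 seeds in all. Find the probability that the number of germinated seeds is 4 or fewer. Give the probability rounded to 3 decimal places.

X ~ Binomial(10, 0.637); P(X ≤ 4) = Σ C(10,k) p^k (1−p)^(10−k) over k:
  k=0: C(10,0)·0.637^0·0.363^10 = 0.00004
  k=1: C(10,1)·0.637^1·0.363^9 = 0.00070
  k=2: C(10,2)·0.637^2·0.363^8 = 0.00550
  k=3: C(10,3)·0.637^3·0.363^7 = 0.02576
  k=4: C(10,4)·0.637^4·0.363^6 = 0.07911
Total = 0.11111

0.111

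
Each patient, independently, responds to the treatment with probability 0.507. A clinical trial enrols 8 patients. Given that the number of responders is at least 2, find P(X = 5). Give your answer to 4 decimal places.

0.2323

X ~ Binomial(8, 0.507). Want P(X=5 | X≥2) = P(X=5) / P(X≥2).
P(X=5) = C(8,5)·0.507^5·0.493^3 = 0.224786
P(X≥2) = 1 − 0.003490 − 0.028710 = 0.967801
Ratio = 0.224786 / 0.967801 = 0.232264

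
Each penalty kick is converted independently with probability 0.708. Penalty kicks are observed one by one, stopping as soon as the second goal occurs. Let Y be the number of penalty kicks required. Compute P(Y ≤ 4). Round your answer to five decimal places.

0.92222

Finishing within 4 penalty kicks ⇔ at least 2 successes in the first 4. With X ~ Binomial(4, 0.708), P(Y ≤ 4) = 1 − P(X ≤ 1).
  k=0: C(4,0)·0.708^0·0.292^4 = 0.0072699
  k=1: C(4,1)·0.708^1·0.292^3 = 0.0705086
1 − 0.0777785 = 0.9222215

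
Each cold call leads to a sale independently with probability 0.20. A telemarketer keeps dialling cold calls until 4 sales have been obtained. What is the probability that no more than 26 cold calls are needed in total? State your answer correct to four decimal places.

0.7932

Finishing within 26 cold calls ⇔ at least 4 successes in the first 26. With X ~ Binomial(26, 0.20), P(Y ≤ 26) = 1 − P(X ≤ 3).
  k=0: C(26,0)·0.20^0·0.80^26 = 0.003022
  k=1: C(26,1)·0.20^1·0.80^25 = 0.019645
  k=2: C(26,2)·0.20^2·0.80^24 = 0.061391
  k=3: C(26,3)·0.20^3·0.80^23 = 0.122782
1 − 0.206840 = 0.793160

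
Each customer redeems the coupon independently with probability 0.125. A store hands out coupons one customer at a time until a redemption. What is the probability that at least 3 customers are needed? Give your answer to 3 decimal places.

Y = number of customers to the first success; geometric, p = 0.125.
P(Y > 2) = P(first 2 all fail) = (1−p)^2 = 0.76562

0.766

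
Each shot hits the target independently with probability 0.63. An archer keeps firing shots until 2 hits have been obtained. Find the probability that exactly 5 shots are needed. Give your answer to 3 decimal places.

0.080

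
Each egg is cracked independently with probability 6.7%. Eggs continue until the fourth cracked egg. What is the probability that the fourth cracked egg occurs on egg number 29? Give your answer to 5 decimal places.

Y = trial on which the fourth success occurs; negative binomial, r=4, p=0.067.
P(Y=29) = C(28,3) · p^4 · (1−p)^25
= 3276 · 2.0151e-05 · 0.17662 = 0.0116596

0.01166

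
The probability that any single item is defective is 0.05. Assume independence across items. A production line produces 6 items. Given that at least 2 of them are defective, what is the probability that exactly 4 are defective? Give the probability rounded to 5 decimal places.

X ~ Binomial(6, 0.05). Want P(X=4 | X≥2) = P(X=4) / P(X≥2).
P(X=4) = C(6,4)·0.05^4·0.95^2 = 0.0000846
P(X≥2) = 1 − 0.7350919 − 0.2321343 = 0.0327738
Ratio = 0.0000846 / 0.0327738 = 0.0025816

0.00258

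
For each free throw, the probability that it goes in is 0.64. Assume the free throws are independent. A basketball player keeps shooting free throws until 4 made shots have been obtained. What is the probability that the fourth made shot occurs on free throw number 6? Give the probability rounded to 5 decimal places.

0.21743

Y = trial on which the fourth success occurs; negative binomial, r=4, p=0.64.
P(Y=6) = C(5,3) · p^4 · (1−p)^2
= 10 · 0.16777 · 0.1296 = 0.2174327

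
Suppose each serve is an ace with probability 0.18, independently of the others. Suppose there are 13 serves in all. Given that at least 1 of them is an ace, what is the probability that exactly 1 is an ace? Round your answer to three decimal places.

X ~ Binomial(13, 0.18). Want P(X=1 | X≥1) = P(X=1) / P(X≥1).
P(X=1) = C(13,1)·0.18^1·0.82^12 = 0.21626
P(X≥1) = 1 − 0.07578 = 0.92422
Ratio = 0.21626 / 0.92422 = 0.23400

0.234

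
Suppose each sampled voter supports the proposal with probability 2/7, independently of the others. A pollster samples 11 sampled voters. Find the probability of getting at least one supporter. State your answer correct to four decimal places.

P(at least one) = 1 − P(none) = 1 − (1 − 0.285714)^11
= 1 − 0.024694 = 0.975306

0.9753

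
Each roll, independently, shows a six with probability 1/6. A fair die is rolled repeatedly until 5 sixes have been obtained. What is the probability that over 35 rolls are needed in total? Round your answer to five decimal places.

Needing more than 35 rolls ⇔ fewer than 5 successes in the first 35. With X ~ Binomial(35, 0.166667), P(Y > 35) = P(X ≤ 4).
  k=0: C(35,0)·0.166667^0·0.833333^35 = 0.0016930
  k=1: C(35,1)·0.166667^1·0.833333^34 = 0.0118510
  k=2: C(35,2)·0.166667^2·0.833333^33 = 0.0402933
  k=3: C(35,3)·0.166667^3·0.833333^32 = 0.0886454
  k=4: C(35,4)·0.166667^4·0.833333^31 = 0.1418326
P(X ≤ 4) = 0.2843153

0.28432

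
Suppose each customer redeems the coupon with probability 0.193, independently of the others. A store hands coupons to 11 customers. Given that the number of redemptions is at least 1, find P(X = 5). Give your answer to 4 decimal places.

0.0377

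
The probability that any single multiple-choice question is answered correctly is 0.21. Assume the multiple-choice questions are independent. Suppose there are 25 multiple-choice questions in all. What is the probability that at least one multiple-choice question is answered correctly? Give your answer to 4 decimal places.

0.9972

P(at least one) = 1 − P(none) = 1 − (1 − 0.21)^25
= 1 − 0.002759 = 0.997241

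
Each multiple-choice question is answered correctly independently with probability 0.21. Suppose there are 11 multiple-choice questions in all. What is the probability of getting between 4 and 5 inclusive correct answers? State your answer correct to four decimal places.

X ~ Binomial(11, 0.21); P(4 ≤ X ≤ 5) = Σ C(11,k) p^k (1−p)^(11−k) over k:
  k=4: C(11,4)·0.21^4·0.79^7 = 0.123248
  k=5: C(11,5)·0.21^5·0.79^6 = 0.045867
Total = 0.169115

0.1691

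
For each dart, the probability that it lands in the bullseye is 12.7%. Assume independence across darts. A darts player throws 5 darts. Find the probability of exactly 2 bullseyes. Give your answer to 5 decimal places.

X ~ Binomial(n=5, p=0.127).
P(X=2) = C(5,2) · p^2 · (1−p)^3
= 10 · 0.016129 · 0.66534 = 0.1073125

0.10731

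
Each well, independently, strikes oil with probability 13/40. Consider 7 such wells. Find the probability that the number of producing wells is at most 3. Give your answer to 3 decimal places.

X ~ Binomial(7, 0.325); P(X ≤ 3) = Σ C(7,k) p^k (1−p)^(7−k) over k:
  k=0: C(7,0)·0.325^0·0.675^7 = 0.06384
  k=1: C(7,1)·0.325^1·0.675^6 = 0.21518
  k=2: C(7,2)·0.325^2·0.675^5 = 0.31082
  k=3: C(7,3)·0.325^3·0.675^4 = 0.24942
Total = 0.83926

0.839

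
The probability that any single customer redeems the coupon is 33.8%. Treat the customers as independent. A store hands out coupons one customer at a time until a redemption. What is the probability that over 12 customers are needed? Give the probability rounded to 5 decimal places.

Y = number of customers to the first success; geometric, p = 0.338.
P(Y > 12) = P(first 12 all fail) = (1−p)^12 = 0.0070843

0.00708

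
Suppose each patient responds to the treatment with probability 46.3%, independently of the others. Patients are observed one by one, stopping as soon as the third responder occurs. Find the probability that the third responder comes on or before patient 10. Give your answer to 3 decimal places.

0.914

Finishing within 10 patients ⇔ at least 3 successes in the first 10. With X ~ Binomial(10, 0.463), P(Y ≤ 10) = 1 − P(X ≤ 2).
  k=0: C(10,0)·0.463^0·0.537^10 = 0.00199
  k=1: C(10,1)·0.463^1·0.537^9 = 0.01719
  k=2: C(10,2)·0.463^2·0.537^8 = 0.06671
1 − 0.08589 = 0.91411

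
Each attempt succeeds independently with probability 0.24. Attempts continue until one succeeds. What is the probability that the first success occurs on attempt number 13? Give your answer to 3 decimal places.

Geometric (trials to first success), p = 0.24.
P(Y = 13) = (1−p)^12 · p = 0.037133 · 0.24 = 0.00891

0.009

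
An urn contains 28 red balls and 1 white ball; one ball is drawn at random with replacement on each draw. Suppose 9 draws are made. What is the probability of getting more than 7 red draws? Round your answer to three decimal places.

X ~ Binomial(9, 0.965517); P(X ≥ 8) = Σ C(9,k) p^k (1−p)^(9−k) over k:
  k=8: C(9,8)·0.965517^8·0.034483^1 = 0.23438
  k=9: C(9,9)·0.965517^9·0.034483^0 = 0.72919
Total = 0.96357

0.964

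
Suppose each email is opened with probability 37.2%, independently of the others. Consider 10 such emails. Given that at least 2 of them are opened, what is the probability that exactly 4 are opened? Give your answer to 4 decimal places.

0.2641

X ~ Binomial(10, 0.372). Want P(X=4 | X≥2) = P(X=4) / P(X≥2).
P(X=4) = C(10,4)·0.372^4·0.628^6 = 0.246689
P(X≥2) = 1 − 0.009541 − 0.056517 = 0.933942
Ratio = 0.246689 / 0.933942 = 0.264137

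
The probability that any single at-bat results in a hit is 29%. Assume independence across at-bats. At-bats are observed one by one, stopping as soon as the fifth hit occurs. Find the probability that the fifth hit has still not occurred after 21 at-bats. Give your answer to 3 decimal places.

0.227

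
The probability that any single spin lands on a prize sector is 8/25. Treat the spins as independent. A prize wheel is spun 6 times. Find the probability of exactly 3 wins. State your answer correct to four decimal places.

X ~ Binomial(n=6, p=0.32).
P(X=3) = C(6,3) · p^3 · (1−p)^3
= 20 · 0.032768 · 0.31443 = 0.206066

0.2061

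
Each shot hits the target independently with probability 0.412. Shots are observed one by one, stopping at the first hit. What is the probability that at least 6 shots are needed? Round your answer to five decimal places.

0.07029

Y = number of shots to the first success; geometric, p = 0.412.
P(Y > 5) = P(first 5 all fail) = (1−p)^5 = 0.0702889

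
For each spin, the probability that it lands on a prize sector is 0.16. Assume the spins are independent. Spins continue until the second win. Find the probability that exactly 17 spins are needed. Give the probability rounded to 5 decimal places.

Y = trial on which the second success occurs; negative binomial, r=2, p=0.16.
P(Y=17) = C(16,1) · p^2 · (1−p)^15
= 16 · 0.0256 · 0.073146 = 0.0299605

0.02996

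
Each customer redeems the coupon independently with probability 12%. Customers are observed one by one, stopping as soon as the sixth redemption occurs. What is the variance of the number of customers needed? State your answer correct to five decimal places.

Y = total customers until the sixth success; negative binomial with r=6, p=0.12.
Var(Y) = r(1−p)/p² = 6·0.88 / 0.12² = 366.6666667

366.66667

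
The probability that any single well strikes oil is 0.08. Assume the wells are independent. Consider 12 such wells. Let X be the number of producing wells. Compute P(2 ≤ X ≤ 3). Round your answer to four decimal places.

0.2367

X ~ Binomial(12, 0.08); P(2 ≤ X ≤ 3) = Σ C(12,k) p^k (1−p)^(12−k) over k:
  k=2: C(12,2)·0.08^2·0.92^10 = 0.183486
  k=3: C(12,3)·0.08^3·0.92^9 = 0.053184
Total = 0.236670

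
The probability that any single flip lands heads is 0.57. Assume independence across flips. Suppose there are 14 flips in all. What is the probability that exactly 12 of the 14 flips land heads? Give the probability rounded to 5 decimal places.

0.01979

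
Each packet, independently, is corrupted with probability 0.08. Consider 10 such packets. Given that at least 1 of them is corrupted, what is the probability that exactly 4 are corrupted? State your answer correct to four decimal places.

X ~ Binomial(10, 0.08). Want P(X=4 | X≥1) = P(X=4) / P(X≥1).
P(X=4) = C(10,4)·0.08^4·0.92^6 = 0.005216
P(X≥1) = 1 − 0.434388 = 0.565612
Ratio = 0.005216 / 0.565612 = 0.009221

0.0092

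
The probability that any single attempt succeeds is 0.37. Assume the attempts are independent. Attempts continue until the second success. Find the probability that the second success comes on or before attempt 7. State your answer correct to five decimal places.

Finishing within 7 attempts ⇔ at least 2 successes in the first 7. With X ~ Binomial(7, 0.37), P(Y ≤ 7) = 1 − P(X ≤ 1).
  k=0: C(7,0)·0.37^0·0.63^7 = 0.0393898
  k=1: C(7,1)·0.37^1·0.63^6 = 0.1619359
1 − 0.2013257 = 0.7986743

0.79867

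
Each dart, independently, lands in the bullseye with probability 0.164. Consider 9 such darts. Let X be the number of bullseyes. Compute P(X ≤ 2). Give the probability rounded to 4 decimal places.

0.8280

X ~ Binomial(9, 0.164); P(X ≤ 2) = Σ C(9,k) p^k (1−p)^(9−k) over k:
  k=0: C(9,0)·0.164^0·0.836^9 = 0.199460
  k=1: C(9,1)·0.164^1·0.836^8 = 0.352157
  k=2: C(9,2)·0.164^2·0.836^7 = 0.276334
Total = 0.827951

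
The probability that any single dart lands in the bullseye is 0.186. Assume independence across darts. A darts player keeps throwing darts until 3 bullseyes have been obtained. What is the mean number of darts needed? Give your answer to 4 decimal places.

16.1290

Y = total darts until the third success; negative binomial with r=3, p=0.186.
E[Y] = r / p = 3 / 0.186 = 16.129032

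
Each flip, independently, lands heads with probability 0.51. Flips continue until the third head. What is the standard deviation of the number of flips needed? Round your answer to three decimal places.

2.377

Y = total flips until the third success; negative binomial with r=3, p=0.51.
SD(Y) = √[r(1−p)/p²] = √(5.65167) = 2.37732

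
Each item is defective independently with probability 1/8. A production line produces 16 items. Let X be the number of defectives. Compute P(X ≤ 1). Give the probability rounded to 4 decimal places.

0.3879

X ~ Binomial(16, 0.125); P(X ≤ 1) = Σ C(16,k) p^k (1−p)^(16−k) over k:
  k=0: C(16,0)·0.125^0·0.875^16 = 0.118067
  k=1: C(16,1)·0.125^1·0.875^15 = 0.269868
Total = 0.387935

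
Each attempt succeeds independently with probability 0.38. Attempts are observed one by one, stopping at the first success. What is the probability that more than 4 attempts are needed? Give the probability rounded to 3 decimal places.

0.148

Y = number of attempts to the first success; geometric, p = 0.38.
P(Y > 4) = P(first 4 all fail) = (1−p)^4 = 0.14776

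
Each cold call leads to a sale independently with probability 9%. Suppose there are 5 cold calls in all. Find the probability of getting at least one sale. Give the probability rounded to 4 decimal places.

P(at least one) = 1 − P(none) = 1 − (1 − 0.09)^5
= 1 − 0.624032 = 0.375968

0.3760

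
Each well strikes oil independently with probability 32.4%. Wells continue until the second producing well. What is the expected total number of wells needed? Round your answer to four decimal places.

6.1728

Y = total wells until the second success; negative binomial with r=2, p=0.324.
E[Y] = r / p = 2 / 0.324 = 6.172840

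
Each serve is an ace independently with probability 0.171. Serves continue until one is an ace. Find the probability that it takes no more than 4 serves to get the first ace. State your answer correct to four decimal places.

0.5277

Y = number of serves to the first success; geometric, p = 0.171.
P(Y ≤ 4) = 1 − (1−p)^4 = 1 − 0.472300 = 0.527700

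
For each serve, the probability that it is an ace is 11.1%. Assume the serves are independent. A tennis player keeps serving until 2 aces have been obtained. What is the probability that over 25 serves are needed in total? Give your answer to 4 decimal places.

0.2176

Needing more than 25 serves ⇔ fewer than 2 successes in the first 25. With X ~ Binomial(25, 0.111), P(Y > 25) = P(X ≤ 1).
  k=0: C(25,0)·0.111^0·0.889^25 = 0.052789
  k=1: C(25,1)·0.111^1·0.889^24 = 0.164780
P(X ≤ 1) = 0.217569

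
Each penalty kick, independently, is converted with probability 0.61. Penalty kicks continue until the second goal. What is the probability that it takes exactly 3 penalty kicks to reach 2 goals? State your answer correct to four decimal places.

Y = trial on which the second success occurs; negative binomial, r=2, p=0.61.
P(Y=3) = C(2,1) · p^2 · (1−p)^1
= 2 · 0.3721 · 0.39 = 0.290238

0.2902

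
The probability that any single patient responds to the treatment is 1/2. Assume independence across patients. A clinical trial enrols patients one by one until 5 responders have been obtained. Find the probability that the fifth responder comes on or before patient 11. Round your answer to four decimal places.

0.7256

Finishing within 11 patients ⇔ at least 5 successes in the first 11. With X ~ Binomial(11, 0.50), P(Y ≤ 11) = 1 − P(X ≤ 4).
  k=0: C(11,0)·0.50^0·0.50^11 = 0.000488
  k=1: C(11,1)·0.50^1·0.50^10 = 0.005371
  k=2: C(11,2)·0.50^2·0.50^9 = 0.026855
  k=3: C(11,3)·0.50^3·0.50^8 = 0.080566
  k=4: C(11,4)·0.50^4·0.50^7 = 0.161133
1 − 0.274414 = 0.725586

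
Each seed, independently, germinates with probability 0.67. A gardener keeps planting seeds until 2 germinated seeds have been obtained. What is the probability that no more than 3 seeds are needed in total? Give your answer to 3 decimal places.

0.745

Finishing within 3 seeds ⇔ at least 2 successes in the first 3. With X ~ Binomial(3, 0.67), P(Y ≤ 3) = 1 − P(X ≤ 1).
  k=0: C(3,0)·0.67^0·0.33^3 = 0.03594
  k=1: C(3,1)·0.67^1·0.33^2 = 0.21889
1 − 0.25483 = 0.74517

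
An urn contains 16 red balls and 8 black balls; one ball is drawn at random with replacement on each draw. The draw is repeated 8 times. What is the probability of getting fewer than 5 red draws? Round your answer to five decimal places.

0.25865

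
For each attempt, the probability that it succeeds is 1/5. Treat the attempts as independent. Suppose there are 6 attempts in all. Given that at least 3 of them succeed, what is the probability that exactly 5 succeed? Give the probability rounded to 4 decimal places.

X ~ Binomial(6, 0.20). Want P(X=5 | X≥3) = P(X=5) / P(X≥3).
P(X=5) = C(6,5)·0.20^5·0.80^1 = 0.001536
P(X≥3) = 1 − 0.262144 − 0.393216 − 0.245760 = 0.098880
Ratio = 0.001536 / 0.098880 = 0.015534

0.0155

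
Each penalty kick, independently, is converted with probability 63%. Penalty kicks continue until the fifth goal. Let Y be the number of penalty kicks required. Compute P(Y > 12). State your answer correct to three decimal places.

0.036

Needing more than 12 penalty kicks ⇔ fewer than 5 successes in the first 12. With X ~ Binomial(12, 0.63), P(Y > 12) = P(X ≤ 4).
  k=0: C(12,0)·0.63^0·0.37^12 = 0.00001
  k=1: C(12,1)·0.63^1·0.37^11 = 0.00013
  k=2: C(12,2)·0.63^2·0.37^10 = 0.00126
  k=3: C(12,3)·0.63^3·0.37^9 = 0.00715
  k=4: C(12,4)·0.63^4·0.37^8 = 0.02739
P(X ≤ 4) = 0.03594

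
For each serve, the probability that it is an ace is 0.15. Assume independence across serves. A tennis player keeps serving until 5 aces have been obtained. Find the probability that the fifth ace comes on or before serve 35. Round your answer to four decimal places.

0.6193

Finishing within 35 serves ⇔ at least 5 successes in the first 35. With X ~ Binomial(35, 0.15), P(Y ≤ 35) = 1 − P(X ≤ 4).
  k=0: C(35,0)·0.15^0·0.85^35 = 0.003386
  k=1: C(35,1)·0.15^1·0.85^34 = 0.020912
  k=2: C(35,2)·0.15^2·0.85^33 = 0.062737
  k=3: C(35,3)·0.15^3·0.85^32 = 0.121784
  k=4: C(35,4)·0.15^4·0.85^31 = 0.171930
1 − 0.380749 = 0.619251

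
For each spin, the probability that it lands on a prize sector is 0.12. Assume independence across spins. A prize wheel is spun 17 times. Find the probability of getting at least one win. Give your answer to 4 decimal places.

P(at least one) = 1 − P(none) = 1 − (1 − 0.12)^17
= 1 − 0.113817 = 0.886183

0.8862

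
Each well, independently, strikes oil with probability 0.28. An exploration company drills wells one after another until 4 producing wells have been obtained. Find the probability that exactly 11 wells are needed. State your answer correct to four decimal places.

0.0740

Y = trial on which the fourth success occurs; negative binomial, r=4, p=0.28.
P(Y=11) = C(10,3) · p^4 · (1−p)^7
= 120 · 0.0061466 · 0.10031 = 0.073985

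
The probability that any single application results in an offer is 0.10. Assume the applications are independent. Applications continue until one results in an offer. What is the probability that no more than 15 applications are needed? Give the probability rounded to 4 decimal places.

0.7941

Y = number of applications to the first success; geometric, p = 0.10.
P(Y ≤ 15) = 1 − (1−p)^15 = 1 − 0.205891 = 0.794109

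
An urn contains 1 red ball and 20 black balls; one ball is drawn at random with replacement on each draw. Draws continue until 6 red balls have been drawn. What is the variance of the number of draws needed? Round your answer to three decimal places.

Y = total draws until the sixth success; negative binomial with r=6, p=0.047619.
Var(Y) = r(1−p)/p² = 6·0.952381 / 0.047619² = 2520.00000

2520.000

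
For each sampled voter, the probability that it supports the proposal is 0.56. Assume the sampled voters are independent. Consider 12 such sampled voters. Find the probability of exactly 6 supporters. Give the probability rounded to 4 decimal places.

0.2068

X ~ Binomial(n=12, p=0.56).
P(X=6) = C(12,6) · p^6 · (1−p)^6
= 924 · 0.030841 · 0.0072563 = 0.206784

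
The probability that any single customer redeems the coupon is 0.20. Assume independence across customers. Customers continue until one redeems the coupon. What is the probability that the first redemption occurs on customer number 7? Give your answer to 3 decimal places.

Geometric (trials to first success), p = 0.20.
P(Y = 7) = (1−p)^6 · p = 0.26214 · 0.20 = 0.05243

0.052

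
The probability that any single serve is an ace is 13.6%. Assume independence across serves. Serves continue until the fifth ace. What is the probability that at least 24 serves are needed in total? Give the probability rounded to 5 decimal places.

0.80520

Needing more than 23 serves ⇔ fewer than 5 successes in the first 23. With X ~ Binomial(23, 0.136), P(Y > 23) = P(X ≤ 4).
  k=0: C(23,0)·0.136^0·0.864^23 = 0.0346590
  k=1: C(23,1)·0.136^1·0.864^22 = 0.1254784
  k=2: C(23,2)·0.136^2·0.864^21 = 0.2172636
  k=3: C(23,3)·0.136^3·0.864^20 = 0.2393923
  k=4: C(23,4)·0.136^4·0.864^19 = 0.1884106
P(X ≤ 4) = 0.8052039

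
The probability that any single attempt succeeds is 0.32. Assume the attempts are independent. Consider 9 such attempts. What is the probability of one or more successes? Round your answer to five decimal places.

P(at least one) = 1 − P(none) = 1 − (1 − 0.32)^9
= 1 − 0.0310871 = 0.9689129

0.96891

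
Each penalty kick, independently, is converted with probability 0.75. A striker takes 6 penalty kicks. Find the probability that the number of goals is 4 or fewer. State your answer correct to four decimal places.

X ~ Binomial(6, 0.75); P(X ≤ 4) = Σ C(6,k) p^k (1−p)^(6−k) over k:
  k=0: C(6,0)·0.75^0·0.25^6 = 0.000244
  k=1: C(6,1)·0.75^1·0.25^5 = 0.004395
  k=2: C(6,2)·0.75^2·0.25^4 = 0.032959
  k=3: C(6,3)·0.75^3·0.25^3 = 0.131836
  k=4: C(6,4)·0.75^4·0.25^2 = 0.296631
Total = 0.466064

0.4661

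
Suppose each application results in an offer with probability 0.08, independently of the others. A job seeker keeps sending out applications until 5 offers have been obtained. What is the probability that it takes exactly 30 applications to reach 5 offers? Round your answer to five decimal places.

0.00968

Y = trial on which the fifth success occurs; negative binomial, r=5, p=0.08.
P(Y=30) = C(29,4) · p^5 · (1−p)^25
= 23751 · 3.2768e-06 · 0.12436 = 0.0096789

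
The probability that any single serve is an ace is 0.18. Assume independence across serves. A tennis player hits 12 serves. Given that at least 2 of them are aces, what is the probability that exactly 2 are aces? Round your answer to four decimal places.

0.4426

X ~ Binomial(12, 0.18). Want P(X=2 | X≥2) = P(X=2) / P(X≥2).
P(X=2) = C(12,2)·0.18^2·0.82^10 = 0.293919
P(X≥2) = 1 − 0.092420 − 0.243448 = 0.664132
Ratio = 0.293919 / 0.664132 = 0.442561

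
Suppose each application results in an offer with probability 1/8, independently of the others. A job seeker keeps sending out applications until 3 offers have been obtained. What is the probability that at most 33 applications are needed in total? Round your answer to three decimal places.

0.799

Finishing within 33 applications ⇔ at least 3 successes in the first 33. With X ~ Binomial(33, 0.125), P(Y ≤ 33) = 1 − P(X ≤ 2).
  k=0: C(33,0)·0.125^0·0.875^33 = 0.01220
  k=1: C(33,1)·0.125^1·0.875^32 = 0.05750
  k=2: C(33,2)·0.125^2·0.875^31 = 0.13143
1 − 0.20113 = 0.79887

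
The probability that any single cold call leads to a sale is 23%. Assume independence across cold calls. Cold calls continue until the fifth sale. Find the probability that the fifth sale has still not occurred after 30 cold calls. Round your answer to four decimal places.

0.1475

Needing more than 30 cold calls ⇔ fewer than 5 successes in the first 30. With X ~ Binomial(30, 0.23), P(Y > 30) = P(X ≤ 4).
  k=0: C(30,0)·0.23^0·0.77^30 = 0.000393
  k=1: C(30,1)·0.23^1·0.77^29 = 0.003524
  k=2: C(30,2)·0.23^2·0.77^28 = 0.015265
  k=3: C(30,3)·0.23^3·0.77^27 = 0.042556
  k=4: C(30,4)·0.23^4·0.77^26 = 0.085803
P(X ≤ 4) = 0.147541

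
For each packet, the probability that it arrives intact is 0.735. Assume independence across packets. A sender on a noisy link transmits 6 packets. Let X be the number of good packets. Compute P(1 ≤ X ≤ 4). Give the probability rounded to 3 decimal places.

0.501

X ~ Binomial(6, 0.735); P(1 ≤ X ≤ 4) = Σ C(6,k) p^k (1−p)^(6−k) over k:
  k=1: C(6,1)·0.735^1·0.265^5 = 0.00576
  k=2: C(6,2)·0.735^2·0.265^4 = 0.03996
  k=3: C(6,3)·0.735^3·0.265^3 = 0.14778
  k=4: C(6,4)·0.735^4·0.265^2 = 0.30742
Total = 0.50093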